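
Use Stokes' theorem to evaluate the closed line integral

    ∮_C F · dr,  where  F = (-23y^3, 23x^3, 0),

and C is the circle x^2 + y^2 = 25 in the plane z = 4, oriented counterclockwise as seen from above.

Let S be the flat disk x^2 + y^2 ≤ 25 in the plane z = 4, with upward unit normal n̂ = ẑ. By Stokes' theorem,

    ∮_C F · dr = ∬_S (∇ × F) · n̂ dS = ∬_D (curl F)_z dA,

where D is the disk x^2 + y^2 ≤ 25.

Compute the curl of F = (-23y^3, 23x^3, 0):
    (∇ × F)_x = ∂F_z/∂y - ∂F_y/∂z = 0,
    (∇ × F)_y = ∂F_x/∂z - ∂F_z/∂x = 0,
    (∇ × F)_z = ∂F_y/∂x - ∂F_x/∂y = 69x^2 + 69y^2.

On z = 4, (curl F)_z = 69x^2 + 69y^2.

Convert to polar (x = r cos θ, y = r sin θ, dA = r dr dθ); the integrand becomes 69r^2, so

    ∬_D (curl F)_z dA = ∫_0^{2π} ∫_0^{5} (69r^2) · r dr dθ.

Inner (r from 0 to 5): 43125/4.
Outer (θ from 0 to 2π): 43125π/2.

Therefore ∮_C F · dr = 43125π/2.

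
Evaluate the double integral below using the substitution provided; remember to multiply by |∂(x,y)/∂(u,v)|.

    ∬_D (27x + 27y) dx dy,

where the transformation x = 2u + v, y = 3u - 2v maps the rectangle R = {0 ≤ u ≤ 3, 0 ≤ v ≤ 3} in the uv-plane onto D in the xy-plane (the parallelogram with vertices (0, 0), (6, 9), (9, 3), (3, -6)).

Compute the Jacobian determinant of (x, y) with respect to (u, v):

    ∂(x,y)/∂(u,v) = | 2  1 | = (2)(-2) - (1)(3) = -7.
                   | 3  -2 |

Its absolute value is |J| = 7 (the area scaling factor).

Substituting x = 2u + v, y = 3u - 2v into the integrand,

    27x + 27y → 135u - 27v,

so the integral becomes

    ∬_R (135u - 27v) · |J| du dv = ∫_0^3 ∫_0^3 (945u - 189v) dv du.

Inner (v): 2835u - 1701/2.
Outer (u): 10206.

Therefore ∬_D (27x + 27y) dx dy = 10206.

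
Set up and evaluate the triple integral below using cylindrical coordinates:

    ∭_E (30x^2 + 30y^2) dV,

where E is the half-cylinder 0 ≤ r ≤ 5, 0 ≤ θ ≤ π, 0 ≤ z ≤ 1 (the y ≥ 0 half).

In cylindrical coordinates, x = r cos(θ), y = r sin(θ), z = z, and dV = r dr dθ dz.

The integrand becomes 30r^2, so

    ∭_E (30x^2 + 30y^2) dV = ∫_{0}^{π} ∫_{0}^{5} ∫_{0}^{1} (30r^2) · r dz dr dθ.

Inner (z): 30r^3.
Middle (r from 0 to 5): 9375/2.
Outer (θ): 9375π/2.

Therefore the triple integral equals 9375π/2.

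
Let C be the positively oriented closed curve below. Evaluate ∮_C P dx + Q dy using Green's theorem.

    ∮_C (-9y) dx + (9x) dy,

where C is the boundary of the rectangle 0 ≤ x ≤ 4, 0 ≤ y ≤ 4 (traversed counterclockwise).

Green's theorem converts the closed line integral into a double integral over the enclosed region D:

    ∮_C P dx + Q dy = ∬_D (∂Q/∂x - ∂P/∂y) dA.

Here P = -9y, Q = 9x, so

    ∂Q/∂x = 9,    ∂P/∂y = -9,
    ∂Q/∂x - ∂P/∂y = 18.

D is the region 0 ≤ x ≤ 4, 0 ≤ y ≤ 4. Evaluating the double integral:

    ∬_D (18) dA = ∫_0^{4} ∫_0^{4} (18) dy dx.

Inner (y from 0 to 4): 72.
Outer (x from 0 to 4): 288.

Therefore ∮_C P dx + Q dy = 288.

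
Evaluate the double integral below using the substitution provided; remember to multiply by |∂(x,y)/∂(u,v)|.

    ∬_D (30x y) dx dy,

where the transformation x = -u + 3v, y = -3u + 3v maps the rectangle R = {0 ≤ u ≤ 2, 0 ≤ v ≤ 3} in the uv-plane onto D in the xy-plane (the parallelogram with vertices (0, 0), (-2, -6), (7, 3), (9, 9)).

Compute the Jacobian determinant of (x, y) with respect to (u, v):

    ∂(x,y)/∂(u,v) = | -1  3 | = (-1)(3) - (3)(-3) = 6.
                   | -3  3 |

Its absolute value is |J| = 6 (the area scaling factor).

Substituting x = -u + 3v, y = -3u + 3v into the integrand,

    30x y → 90u^2 - 360u v + 270v^2,

so the integral becomes

    ∬_R (90u^2 - 360u v + 270v^2) · |J| du dv = ∫_0^2 ∫_0^3 (540u^2 - 2160u v + 1620v^2) dv du.

Inner (v): 1620u^2 - 9720u + 14580.
Outer (u): 14040.

Therefore ∬_D (30x y) dx dy = 14040.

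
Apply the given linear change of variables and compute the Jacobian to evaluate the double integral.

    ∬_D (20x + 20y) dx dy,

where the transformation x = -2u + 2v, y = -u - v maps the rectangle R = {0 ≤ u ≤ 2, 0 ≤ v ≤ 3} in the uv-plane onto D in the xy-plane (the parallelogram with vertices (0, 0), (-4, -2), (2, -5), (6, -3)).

Compute the Jacobian determinant of (x, y) with respect to (u, v):

    ∂(x,y)/∂(u,v) = | -2  2 | = (-2)(-1) - (2)(-1) = 4.
                   | -1  -1 |

Its absolute value is |J| = 4 (the area scaling factor).

Substituting x = -2u + 2v, y = -u - v into the integrand,

    20x + 20y → -60u + 20v,

so the integral becomes

    ∬_R (-60u + 20v) · |J| du dv = ∫_0^2 ∫_0^3 (-240u + 80v) dv du.

Inner (v): 360 - 720u.
Outer (u): -720.

Therefore ∬_D (20x + 20y) dx dy = -720.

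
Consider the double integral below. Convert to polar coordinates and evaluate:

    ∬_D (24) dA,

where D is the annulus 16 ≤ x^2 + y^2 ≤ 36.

The region D is 4 ≤ r ≤ 6, 0 ≤ θ ≤ 2π in polar coordinates, where x = r cos(θ), y = r sin(θ), and dA = r dr dθ.

Under the substitution, the integrand becomes 24, so

    ∬_D (24) dA = ∫_{0}^{2π} ∫_{4}^{6} (24) · r dr dθ.

Inner integral (in r): ∫_{4}^{6} (24) · r dr = 240.

Outer integral (in θ): ∫_{0}^{2π} (240) dθ = 480π.

Therefore ∬_D (24) dA = 480π.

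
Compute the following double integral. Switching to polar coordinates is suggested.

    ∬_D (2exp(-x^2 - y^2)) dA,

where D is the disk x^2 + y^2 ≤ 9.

The region D is 0 ≤ r ≤ 3, 0 ≤ θ ≤ 2π in polar coordinates, where x = r cos(θ), y = r sin(θ), and dA = r dr dθ.

Under the substitution, the integrand becomes 2exp(-r^2), so

    ∬_D (2exp(-x^2 - y^2)) dA = ∫_{0}^{2π} ∫_{0}^{3} (2exp(-r^2)) · r dr dθ.

Inner integral (in r): ∫_{0}^{3} (2exp(-r^2)) · r dr = 1 - exp(-9).

Outer integral (in θ): ∫_{0}^{2π} (1 - exp(-9)) dθ = -2π exp(-9) + 2π.

Therefore ∬_D (2exp(-x^2 - y^2)) dA = -2π exp(-9) + 2π.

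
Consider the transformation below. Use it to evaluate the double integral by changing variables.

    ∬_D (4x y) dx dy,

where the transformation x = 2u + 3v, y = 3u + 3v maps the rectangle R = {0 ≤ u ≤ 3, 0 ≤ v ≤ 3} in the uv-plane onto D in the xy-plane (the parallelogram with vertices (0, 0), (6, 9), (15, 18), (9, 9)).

Compute the Jacobian determinant of (x, y) with respect to (u, v):

    ∂(x,y)/∂(u,v) = | 2  3 | = (2)(3) - (3)(3) = -3.
                   | 3  3 |

Its absolute value is |J| = 3 (the area scaling factor).

Substituting x = 2u + 3v, y = 3u + 3v into the integrand,

    4x y → 24u^2 + 60u v + 36v^2,

so the integral becomes

    ∬_R (24u^2 + 60u v + 36v^2) · |J| du dv = ∫_0^3 ∫_0^3 (72u^2 + 180u v + 108v^2) dv du.

Inner (v): 216u^2 + 810u + 972.
Outer (u): 8505.

Therefore ∬_D (4x y) dx dy = 8505.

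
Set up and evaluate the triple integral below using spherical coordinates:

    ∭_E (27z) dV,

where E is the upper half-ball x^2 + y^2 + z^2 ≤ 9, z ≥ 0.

In spherical coordinates, x = ρ sin(φ) cos(θ), y = ρ sin(φ) sin(θ), z = ρ cos(φ), and dV = ρ^2 sin(φ) dρ dφ dθ.

The integrand becomes 27ρ cos(φ), so

    ∭_E (27z) dV = ∫_{0}^{2π} ∫_{0}^{π/2} ∫_{0}^{3} (27ρ cos(φ)) · ρ^2 sin(φ) dρ dφ dθ.

Inner (ρ): 2187sin(2φ)/8.
Middle (φ): 2187/8.
Outer (θ): 2187π/4.

Therefore the triple integral equals 2187π/4.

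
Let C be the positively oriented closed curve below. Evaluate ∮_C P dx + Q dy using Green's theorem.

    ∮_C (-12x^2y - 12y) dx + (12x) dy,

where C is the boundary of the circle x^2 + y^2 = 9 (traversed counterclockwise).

Green's theorem converts the closed line integral into a double integral over the enclosed region D:

    ∮_C P dx + Q dy = ∬_D (∂Q/∂x - ∂P/∂y) dA.

Here P = -12x^2y - 12y, Q = 12x, so

    ∂Q/∂x = 12,    ∂P/∂y = -12x^2 - 12,
    ∂Q/∂x - ∂P/∂y = 12x^2 + 24.

D is the region x^2 + y^2 ≤ 9. Evaluating the double integral:

In polar coordinates (x = r cos θ, y = r sin θ, dA = r dr dθ) the integrand becomes 12r^2cos(θ)^2 + 24, so

    ∬_D (12x^2 + 24) dA = ∫_0^{2π} ∫_0^{3} (12r^2cos(θ)^2 + 24) · r dr dθ.

Inner (r from 0 to 3): 243cos(θ)^2 + 108.
Outer (θ from 0 to 2π): 459π.

Therefore ∮_C P dx + Q dy = 459π.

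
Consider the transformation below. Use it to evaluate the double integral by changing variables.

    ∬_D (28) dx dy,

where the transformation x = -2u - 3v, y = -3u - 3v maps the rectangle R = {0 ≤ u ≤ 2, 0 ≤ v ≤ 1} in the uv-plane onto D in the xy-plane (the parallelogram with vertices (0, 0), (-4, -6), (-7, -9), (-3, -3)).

Compute the Jacobian determinant of (x, y) with respect to (u, v):

    ∂(x,y)/∂(u,v) = | -2  -3 | = (-2)(-3) - (-3)(-3) = -3.
                   | -3  -3 |

Its absolute value is |J| = 3 (the area scaling factor).

Substituting x = -2u - 3v, y = -3u - 3v into the integrand,

    28 → 28,

so the integral becomes

    ∬_R (28) · |J| du dv = ∫_0^2 ∫_0^1 (84) dv du.

Inner (v): 84.
Outer (u): 168.

Therefore ∬_D (28) dx dy = 168.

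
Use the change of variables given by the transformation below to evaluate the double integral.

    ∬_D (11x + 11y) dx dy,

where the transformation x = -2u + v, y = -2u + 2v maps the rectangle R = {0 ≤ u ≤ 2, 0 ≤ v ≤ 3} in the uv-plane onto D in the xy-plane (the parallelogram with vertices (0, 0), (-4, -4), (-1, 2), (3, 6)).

Compute the Jacobian determinant of (x, y) with respect to (u, v):

    ∂(x,y)/∂(u,v) = | -2  1 | = (-2)(2) - (1)(-2) = -2.
                   | -2  2 |

Its absolute value is |J| = 2 (the area scaling factor).

Substituting x = -2u + v, y = -2u + 2v into the integrand,

    11x + 11y → -44u + 33v,

so the integral becomes

    ∬_R (-44u + 33v) · |J| du dv = ∫_0^2 ∫_0^3 (-88u + 66v) dv du.

Inner (v): 297 - 264u.
Outer (u): 66.

Therefore ∬_D (11x + 11y) dx dy = 66.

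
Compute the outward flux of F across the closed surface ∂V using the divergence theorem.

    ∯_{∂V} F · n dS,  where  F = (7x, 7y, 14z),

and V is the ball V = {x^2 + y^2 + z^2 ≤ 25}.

By the divergence theorem,

    ∯_{∂V} F · n dS = ∭_V (∇ · F) dV.

Compute the divergence:
    ∇ · F = ∂F_x/∂x + ∂F_y/∂y + ∂F_z/∂z = 7 + 7 + 14 = 28.

In spherical coordinates, x = ρ sin(φ) cos(θ), y = ρ sin(φ) sin(θ), z = ρ cos(φ), dV = ρ^2 sin(φ) dρ dφ dθ, with 0 ≤ ρ ≤ 5, 0 ≤ φ ≤ π, 0 ≤ θ ≤ 2π.

The integrand, after substitution and multiplying by the volume element, becomes (28) · ρ^2 sin(φ), so

    ∭_V (∇·F) dV = ∫_0^{2π} ∫_0^{π} ∫_0^{5} (28) · ρ^2 sin(φ) dρ dφ dθ.

Inner (ρ from 0 to 5): 3500sin(φ)/3.
Middle (φ from 0 to π): 7000/3.
Outer (θ from 0 to 2π): 14000π/3.

Therefore ∯_{∂V} F · n dS = 14000π/3.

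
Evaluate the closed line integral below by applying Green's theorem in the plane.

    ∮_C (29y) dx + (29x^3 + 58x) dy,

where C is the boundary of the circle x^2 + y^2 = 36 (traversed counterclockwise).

Green's theorem converts the closed line integral into a double integral over the enclosed region D:

    ∮_C P dx + Q dy = ∬_D (∂Q/∂x - ∂P/∂y) dA.

Here P = 29y, Q = 29x^3 + 58x, so

    ∂Q/∂x = 87x^2 + 58,    ∂P/∂y = 29,
    ∂Q/∂x - ∂P/∂y = 87x^2 + 29.

D is the region x^2 + y^2 ≤ 36. Evaluating the double integral:

In polar coordinates (x = r cos θ, y = r sin θ, dA = r dr dθ) the integrand becomes 87r^2cos(θ)^2 + 29, so

    ∬_D (87x^2 + 29) dA = ∫_0^{2π} ∫_0^{6} (87r^2cos(θ)^2 + 29) · r dr dθ.

Inner (r from 0 to 6): 28188cos(θ)^2 + 522.
Outer (θ from 0 to 2π): 29232π.

Therefore ∮_C P dx + Q dy = 29232π.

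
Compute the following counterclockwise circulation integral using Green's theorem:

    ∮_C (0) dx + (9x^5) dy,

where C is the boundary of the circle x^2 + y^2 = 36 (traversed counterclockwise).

Green's theorem converts the closed line integral into a double integral over the enclosed region D:

    ∮_C P dx + Q dy = ∬_D (∂Q/∂x - ∂P/∂y) dA.

Here P = 0, Q = 9x^5, so

    ∂Q/∂x = 45x^4,    ∂P/∂y = 0,
    ∂Q/∂x - ∂P/∂y = 45x^4.

D is the region x^2 + y^2 ≤ 36. Evaluating the double integral:

In polar coordinates (x = r cos θ, y = r sin θ, dA = r dr dθ) the integrand becomes 45r^4cos(θ)^4, so

    ∬_D (45x^4) dA = ∫_0^{2π} ∫_0^{6} (45r^4cos(θ)^4) · r dr dθ.

Inner (r from 0 to 6): 349920cos(θ)^4.
Outer (θ from 0 to 2π): 262440π.

Therefore ∮_C P dx + Q dy = 262440π.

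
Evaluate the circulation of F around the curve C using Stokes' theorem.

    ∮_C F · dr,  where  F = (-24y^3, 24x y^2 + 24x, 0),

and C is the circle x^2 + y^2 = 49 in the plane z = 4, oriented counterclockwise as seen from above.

Let S be the flat disk x^2 + y^2 ≤ 49 in the plane z = 4, with upward unit normal n̂ = ẑ. By Stokes' theorem,

    ∮_C F · dr = ∬_S (∇ × F) · n̂ dS = ∬_D (curl F)_z dA,

where D is the disk x^2 + y^2 ≤ 49.

Compute the curl of F = (-24y^3, 24x y^2 + 24x, 0):
    (∇ × F)_x = ∂F_z/∂y - ∂F_y/∂z = 0,
    (∇ × F)_y = ∂F_x/∂z - ∂F_z/∂x = 0,
    (∇ × F)_z = ∂F_y/∂x - ∂F_x/∂y = 96y^2 + 24.

On z = 4, (curl F)_z = 96y^2 + 24.

Convert to polar (x = r cos θ, y = r sin θ, dA = r dr dθ); the integrand becomes 96r^2sin(θ)^2 + 24, so

    ∬_D (curl F)_z dA = ∫_0^{2π} ∫_0^{7} (96r^2sin(θ)^2 + 24) · r dr dθ.

Inner (r from 0 to 7): 57624sin(θ)^2 + 588.
Outer (θ from 0 to 2π): 58800π.

Therefore ∮_C F · dr = 58800π.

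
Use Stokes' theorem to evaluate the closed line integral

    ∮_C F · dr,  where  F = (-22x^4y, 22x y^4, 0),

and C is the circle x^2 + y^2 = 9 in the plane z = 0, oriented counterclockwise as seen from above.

Let S be the flat disk x^2 + y^2 ≤ 9 in the plane z = 0, with upward unit normal n̂ = ẑ. By Stokes' theorem,

    ∮_C F · dr = ∬_S (∇ × F) · n̂ dS = ∬_D (curl F)_z dA,

where D is the disk x^2 + y^2 ≤ 9.

Compute the curl of F = (-22x^4y, 22x y^4, 0):
    (∇ × F)_x = ∂F_z/∂y - ∂F_y/∂z = 0,
    (∇ × F)_y = ∂F_x/∂z - ∂F_z/∂x = 0,
    (∇ × F)_z = ∂F_y/∂x - ∂F_x/∂y = 22x^4 + 22y^4.

On z = 0, (curl F)_z = 22x^4 + 22y^4.

Convert to polar (x = r cos θ, y = r sin θ, dA = r dr dθ); the integrand becomes 22r^4(sin(θ)^4 + cos(θ)^4), so

    ∬_D (curl F)_z dA = ∫_0^{2π} ∫_0^{3} (22r^4(sin(θ)^4 + cos(θ)^4)) · r dr dθ.

Inner (r from 0 to 3): 2673sin(θ)^4 + 2673cos(θ)^4.
Outer (θ from 0 to 2π): 8019π/2.

Therefore ∮_C F · dr = 8019π/2.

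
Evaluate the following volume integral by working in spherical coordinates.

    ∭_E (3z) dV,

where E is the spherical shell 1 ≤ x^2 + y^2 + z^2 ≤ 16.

In spherical coordinates, x = ρ sin(φ) cos(θ), y = ρ sin(φ) sin(θ), z = ρ cos(φ), and dV = ρ^2 sin(φ) dρ dφ dθ.

The integrand becomes 3ρ cos(φ), so

    ∭_E (3z) dV = ∫_{0}^{2π} ∫_{0}^{π} ∫_{1}^{4} (3ρ cos(φ)) · ρ^2 sin(φ) dρ dφ dθ.

Inner (ρ): 765sin(2φ)/8.
Middle (φ): 0.
Outer (θ): 0.

Therefore the triple integral equals 0.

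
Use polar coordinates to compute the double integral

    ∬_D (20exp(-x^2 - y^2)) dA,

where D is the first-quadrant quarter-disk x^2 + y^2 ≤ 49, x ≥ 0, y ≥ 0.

The region D is 0 ≤ r ≤ 7, 0 ≤ θ ≤ π/2 in polar coordinates, where x = r cos(θ), y = r sin(θ), and dA = r dr dθ.

Under the substitution, the integrand becomes 20exp(-r^2), so

    ∬_D (20exp(-x^2 - y^2)) dA = ∫_{0}^{π/2} ∫_{0}^{7} (20exp(-r^2)) · r dr dθ.

Inner integral (in r): ∫_{0}^{7} (20exp(-r^2)) · r dr = 10 - 10exp(-49).

Outer integral (in θ): ∫_{0}^{π/2} (10 - 10exp(-49)) dθ = -5π exp(-49) + 5π.

Therefore ∬_D (20exp(-x^2 - y^2)) dA = -5π exp(-49) + 5π.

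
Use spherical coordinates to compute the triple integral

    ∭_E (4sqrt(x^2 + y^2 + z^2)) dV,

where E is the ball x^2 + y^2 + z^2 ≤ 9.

In spherical coordinates, x = ρ sin(φ) cos(θ), y = ρ sin(φ) sin(θ), z = ρ cos(φ), and dV = ρ^2 sin(φ) dρ dφ dθ.

The integrand becomes 4ρ, so

    ∭_E (4sqrt(x^2 + y^2 + z^2)) dV = ∫_{0}^{2π} ∫_{0}^{π} ∫_{0}^{3} (4ρ) · ρ^2 sin(φ) dρ dφ dθ.

Inner (ρ): 81sin(φ).
Middle (φ): 162.
Outer (θ): 324π.

Therefore the triple integral equals 324π.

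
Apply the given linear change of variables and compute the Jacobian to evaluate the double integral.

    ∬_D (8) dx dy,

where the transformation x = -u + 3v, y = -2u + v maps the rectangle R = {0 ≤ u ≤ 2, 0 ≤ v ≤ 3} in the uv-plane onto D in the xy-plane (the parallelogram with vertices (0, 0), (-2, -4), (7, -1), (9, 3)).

Compute the Jacobian determinant of (x, y) with respect to (u, v):

    ∂(x,y)/∂(u,v) = | -1  3 | = (-1)(1) - (3)(-2) = 5.
                   | -2  1 |

Its absolute value is |J| = 5 (the area scaling factor).

Substituting x = -u + 3v, y = -2u + v into the integrand,

    8 → 8,

so the integral becomes

    ∬_R (8) · |J| du dv = ∫_0^2 ∫_0^3 (40) dv du.

Inner (v): 120.
Outer (u): 240.

Therefore ∬_D (8) dx dy = 240.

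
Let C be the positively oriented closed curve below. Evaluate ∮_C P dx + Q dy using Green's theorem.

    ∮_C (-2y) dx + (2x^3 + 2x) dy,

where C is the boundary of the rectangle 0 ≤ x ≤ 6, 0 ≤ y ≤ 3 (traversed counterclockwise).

Green's theorem converts the closed line integral into a double integral over the enclosed region D:

    ∮_C P dx + Q dy = ∬_D (∂Q/∂x - ∂P/∂y) dA.

Here P = -2y, Q = 2x^3 + 2x, so

    ∂Q/∂x = 6x^2 + 2,    ∂P/∂y = -2,
    ∂Q/∂x - ∂P/∂y = 6x^2 + 4.

D is the region 0 ≤ x ≤ 6, 0 ≤ y ≤ 3. Evaluating the double integral:

    ∬_D (6x^2 + 4) dA = ∫_0^{6} ∫_0^{3} (6x^2 + 4) dy dx.

Inner (y from 0 to 3): 18x^2 + 12.
Outer (x from 0 to 6): 1368.

Therefore ∮_C P dx + Q dy = 1368.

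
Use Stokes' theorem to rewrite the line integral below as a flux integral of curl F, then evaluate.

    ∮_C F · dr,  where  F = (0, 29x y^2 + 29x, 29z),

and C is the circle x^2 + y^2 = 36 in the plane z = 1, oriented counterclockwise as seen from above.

Let S be the flat disk x^2 + y^2 ≤ 36 in the plane z = 1, with upward unit normal n̂ = ẑ. By Stokes' theorem,

    ∮_C F · dr = ∬_S (∇ × F) · n̂ dS = ∬_D (curl F)_z dA,

where D is the disk x^2 + y^2 ≤ 36.

Compute the curl of F = (0, 29x y^2 + 29x, 29z):
    (∇ × F)_x = ∂F_z/∂y - ∂F_y/∂z = 0,
    (∇ × F)_y = ∂F_x/∂z - ∂F_z/∂x = 0,
    (∇ × F)_z = ∂F_y/∂x - ∂F_x/∂y = 29y^2 + 29.

On z = 1, (curl F)_z = 29y^2 + 29.

Convert to polar (x = r cos θ, y = r sin θ, dA = r dr dθ); the integrand becomes 29r^2sin(θ)^2 + 29, so

    ∬_D (curl F)_z dA = ∫_0^{2π} ∫_0^{6} (29r^2sin(θ)^2 + 29) · r dr dθ.

Inner (r from 0 to 6): 9396sin(θ)^2 + 522.
Outer (θ from 0 to 2π): 10440π.

Therefore ∮_C F · dr = 10440π.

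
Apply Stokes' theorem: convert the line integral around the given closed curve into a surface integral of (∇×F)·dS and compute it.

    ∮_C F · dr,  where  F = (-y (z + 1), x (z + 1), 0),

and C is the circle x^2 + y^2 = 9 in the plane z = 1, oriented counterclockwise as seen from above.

Let S be the flat disk x^2 + y^2 ≤ 9 in the plane z = 1, with upward unit normal n̂ = ẑ. By Stokes' theorem,

    ∮_C F · dr = ∬_S (∇ × F) · n̂ dS = ∬_D (curl F)_z dA,

where D is the disk x^2 + y^2 ≤ 9.

Compute the curl of F = (-y (z + 1), x (z + 1), 0):
    (∇ × F)_x = ∂F_z/∂y - ∂F_y/∂z = -x,
    (∇ × F)_y = ∂F_x/∂z - ∂F_z/∂x = -y,
    (∇ × F)_z = ∂F_y/∂x - ∂F_x/∂y = 2z + 2.

On z = 1, (curl F)_z = 4.

Convert to polar (x = r cos θ, y = r sin θ, dA = r dr dθ); the integrand becomes 4, so

    ∬_D (curl F)_z dA = ∫_0^{2π} ∫_0^{3} (4) · r dr dθ.

Inner (r from 0 to 3): 18.
Outer (θ from 0 to 2π): 36π.

Therefore ∮_C F · dr = 36π.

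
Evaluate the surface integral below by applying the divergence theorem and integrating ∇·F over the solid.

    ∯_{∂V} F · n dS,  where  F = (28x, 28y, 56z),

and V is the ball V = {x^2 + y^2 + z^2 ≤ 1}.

By the divergence theorem,

    ∯_{∂V} F · n dS = ∭_V (∇ · F) dV.

Compute the divergence:
    ∇ · F = ∂F_x/∂x + ∂F_y/∂y + ∂F_z/∂z = 28 + 28 + 56 = 112.

In spherical coordinates, x = ρ sin(φ) cos(θ), y = ρ sin(φ) sin(θ), z = ρ cos(φ), dV = ρ^2 sin(φ) dρ dφ dθ, with 0 ≤ ρ ≤ 1, 0 ≤ φ ≤ π, 0 ≤ θ ≤ 2π.

The integrand, after substitution and multiplying by the volume element, becomes (112) · ρ^2 sin(φ), so

    ∭_V (∇·F) dV = ∫_0^{2π} ∫_0^{π} ∫_0^{1} (112) · ρ^2 sin(φ) dρ dφ dθ.

Inner (ρ from 0 to 1): 112sin(φ)/3.
Middle (φ from 0 to π): 224/3.
Outer (θ from 0 to 2π): 448π/3.

Therefore ∯_{∂V} F · n dS = 448π/3.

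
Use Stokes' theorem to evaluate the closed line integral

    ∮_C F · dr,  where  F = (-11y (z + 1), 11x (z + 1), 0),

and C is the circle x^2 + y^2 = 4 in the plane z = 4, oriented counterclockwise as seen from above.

Let S be the flat disk x^2 + y^2 ≤ 4 in the plane z = 4, with upward unit normal n̂ = ẑ. By Stokes' theorem,

    ∮_C F · dr = ∬_S (∇ × F) · n̂ dS = ∬_D (curl F)_z dA,

where D is the disk x^2 + y^2 ≤ 4.

Compute the curl of F = (-11y (z + 1), 11x (z + 1), 0):
    (∇ × F)_x = ∂F_z/∂y - ∂F_y/∂z = -11x,
    (∇ × F)_y = ∂F_x/∂z - ∂F_z/∂x = -11y,
    (∇ × F)_z = ∂F_y/∂x - ∂F_x/∂y = 22z + 22.

On z = 4, (curl F)_z = 110.

Convert to polar (x = r cos θ, y = r sin θ, dA = r dr dθ); the integrand becomes 110, so

    ∬_D (curl F)_z dA = ∫_0^{2π} ∫_0^{2} (110) · r dr dθ.

Inner (r from 0 to 2): 220.
Outer (θ from 0 to 2π): 440π.

Therefore ∮_C F · dr = 440π.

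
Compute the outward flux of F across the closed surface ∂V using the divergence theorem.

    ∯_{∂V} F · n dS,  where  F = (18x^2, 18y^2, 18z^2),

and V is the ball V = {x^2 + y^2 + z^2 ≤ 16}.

By the divergence theorem,

    ∯_{∂V} F · n dS = ∭_V (∇ · F) dV.

Compute the divergence:
    ∇ · F = ∂F_x/∂x + ∂F_y/∂y + ∂F_z/∂z = 36x + 36y + 36z.

In spherical coordinates, x = ρ sin(φ) cos(θ), y = ρ sin(φ) sin(θ), z = ρ cos(φ), dV = ρ^2 sin(φ) dρ dφ dθ, with 0 ≤ ρ ≤ 4, 0 ≤ φ ≤ π, 0 ≤ θ ≤ 2π.

The integrand, after substitution and multiplying by the volume element, becomes (36ρ (sqrt(2)sin(φ)sin(θ + π/4) + cos(φ))) · ρ^2 sin(φ), so

    ∭_V (∇·F) dV = ∫_0^{2π} ∫_0^{π} ∫_0^{4} (36ρ (sqrt(2)sin(φ)sin(θ + π/4) + cos(φ))) · ρ^2 sin(φ) dρ dφ dθ.

Inner (ρ from 0 to 4): 2304(sqrt(2)sin(φ)sin(θ + π/4) + cos(φ))sin(φ).
Middle (φ from 0 to π): 1152sqrt(2)π sin(θ + π/4).
Outer (θ from 0 to 2π): 0.

Therefore ∯_{∂V} F · n dS = 0.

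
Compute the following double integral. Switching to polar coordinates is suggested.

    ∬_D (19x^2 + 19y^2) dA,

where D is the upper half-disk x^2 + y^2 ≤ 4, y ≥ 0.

The region D is 0 ≤ r ≤ 2, 0 ≤ θ ≤ π in polar coordinates, where x = r cos(θ), y = r sin(θ), and dA = r dr dθ.

Under the substitution, the integrand becomes 19r^2, so

    ∬_D (19x^2 + 19y^2) dA = ∫_{0}^{π} ∫_{0}^{2} (19r^2) · r dr dθ.

Inner integral (in r): ∫_{0}^{2} (19r^2) · r dr = 76.

Outer integral (in θ): ∫_{0}^{π} (76) dθ = 76π.

Therefore ∬_D (19x^2 + 19y^2) dA = 76π.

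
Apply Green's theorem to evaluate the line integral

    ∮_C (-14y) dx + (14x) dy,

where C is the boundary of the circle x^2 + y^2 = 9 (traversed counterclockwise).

Green's theorem converts the closed line integral into a double integral over the enclosed region D:

    ∮_C P dx + Q dy = ∬_D (∂Q/∂x - ∂P/∂y) dA.

Here P = -14y, Q = 14x, so

    ∂Q/∂x = 14,    ∂P/∂y = -14,
    ∂Q/∂x - ∂P/∂y = 28.

D is the region x^2 + y^2 ≤ 9. Evaluating the double integral:

In polar coordinates (x = r cos θ, y = r sin θ, dA = r dr dθ) the integrand becomes 28, so

    ∬_D (28) dA = ∫_0^{2π} ∫_0^{3} (28) · r dr dθ.

Inner (r from 0 to 3): 126.
Outer (θ from 0 to 2π): 252π.

Therefore ∮_C P dx + Q dy = 252π.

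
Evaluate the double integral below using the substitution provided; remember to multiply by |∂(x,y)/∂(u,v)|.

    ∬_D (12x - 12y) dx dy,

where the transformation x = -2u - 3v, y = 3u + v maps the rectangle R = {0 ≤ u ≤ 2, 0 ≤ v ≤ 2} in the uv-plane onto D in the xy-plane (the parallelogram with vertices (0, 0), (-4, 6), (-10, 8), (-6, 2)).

Compute the Jacobian determinant of (x, y) with respect to (u, v):

    ∂(x,y)/∂(u,v) = | -2  -3 | = (-2)(1) - (-3)(3) = 7.
                   | 3  1 |

Its absolute value is |J| = 7 (the area scaling factor).

Substituting x = -2u - 3v, y = 3u + v into the integrand,

    12x - 12y → -60u - 48v,

so the integral becomes

    ∬_R (-60u - 48v) · |J| du dv = ∫_0^2 ∫_0^2 (-420u - 336v) dv du.

Inner (v): -840u - 672.
Outer (u): -3024.

Therefore ∬_D (12x - 12y) dx dy = -3024.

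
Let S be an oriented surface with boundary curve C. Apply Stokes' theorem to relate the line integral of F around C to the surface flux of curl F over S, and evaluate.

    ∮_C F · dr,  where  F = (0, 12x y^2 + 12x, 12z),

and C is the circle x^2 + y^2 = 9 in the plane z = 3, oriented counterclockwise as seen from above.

Let S be the flat disk x^2 + y^2 ≤ 9 in the plane z = 3, with upward unit normal n̂ = ẑ. By Stokes' theorem,

    ∮_C F · dr = ∬_S (∇ × F) · n̂ dS = ∬_D (curl F)_z dA,

where D is the disk x^2 + y^2 ≤ 9.

Compute the curl of F = (0, 12x y^2 + 12x, 12z):
    (∇ × F)_x = ∂F_z/∂y - ∂F_y/∂z = 0,
    (∇ × F)_y = ∂F_x/∂z - ∂F_z/∂x = 0,
    (∇ × F)_z = ∂F_y/∂x - ∂F_x/∂y = 12y^2 + 12.

On z = 3, (curl F)_z = 12y^2 + 12.

Convert to polar (x = r cos θ, y = r sin θ, dA = r dr dθ); the integrand becomes 12r^2sin(θ)^2 + 12, so

    ∬_D (curl F)_z dA = ∫_0^{2π} ∫_0^{3} (12r^2sin(θ)^2 + 12) · r dr dθ.

Inner (r from 0 to 3): 243sin(θ)^2 + 54.
Outer (θ from 0 to 2π): 351π.

Therefore ∮_C F · dr = 351π.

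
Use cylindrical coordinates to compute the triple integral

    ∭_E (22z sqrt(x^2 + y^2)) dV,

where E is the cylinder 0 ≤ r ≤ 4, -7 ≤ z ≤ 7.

In cylindrical coordinates, x = r cos(θ), y = r sin(θ), z = z, and dV = r dr dθ dz.

The integrand becomes 22r z, so

    ∭_E (22z sqrt(x^2 + y^2)) dV = ∫_{0}^{2π} ∫_{0}^{4} ∫_{-7}^{7} (22r z) · r dz dr dθ.

Inner (z): 0.
Middle (r from 0 to 4): 0.
Outer (θ): 0.

Therefore the triple integral equals 0.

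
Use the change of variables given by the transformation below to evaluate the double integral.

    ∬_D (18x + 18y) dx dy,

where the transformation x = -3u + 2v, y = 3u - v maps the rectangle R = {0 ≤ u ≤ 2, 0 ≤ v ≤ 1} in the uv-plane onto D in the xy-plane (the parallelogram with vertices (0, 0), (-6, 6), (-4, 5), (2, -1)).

Compute the Jacobian determinant of (x, y) with respect to (u, v):

    ∂(x,y)/∂(u,v) = | -3  2 | = (-3)(-1) - (2)(3) = -3.
                   | 3  -1 |

Its absolute value is |J| = 3 (the area scaling factor).

Substituting x = -3u + 2v, y = 3u - v into the integrand,

    18x + 18y → 18v,

so the integral becomes

    ∬_R (18v) · |J| du dv = ∫_0^2 ∫_0^1 (54v) dv du.

Inner (v): 27.
Outer (u): 54.

Therefore ∬_D (18x + 18y) dx dy = 54.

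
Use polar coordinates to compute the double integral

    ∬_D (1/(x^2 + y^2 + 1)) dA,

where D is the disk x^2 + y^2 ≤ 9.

The region D is 0 ≤ r ≤ 3, 0 ≤ θ ≤ 2π in polar coordinates, where x = r cos(θ), y = r sin(θ), and dA = r dr dθ.

Under the substitution, the integrand becomes 1/(r^2 + 1), so

    ∬_D (1/(x^2 + y^2 + 1)) dA = ∫_{0}^{2π} ∫_{0}^{3} (1/(r^2 + 1)) · r dr dθ.

Inner integral (in r): ∫_{0}^{3} (1/(r^2 + 1)) · r dr = log(10)/2.

Outer integral (in θ): ∫_{0}^{2π} (log(10)/2) dθ = π log(10).

Therefore ∬_D (1/(x^2 + y^2 + 1)) dA = π log(10).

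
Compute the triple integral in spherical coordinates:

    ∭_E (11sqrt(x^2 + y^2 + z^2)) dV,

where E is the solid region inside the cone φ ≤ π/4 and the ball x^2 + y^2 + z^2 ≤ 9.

In spherical coordinates, x = ρ sin(φ) cos(θ), y = ρ sin(φ) sin(θ), z = ρ cos(φ), and dV = ρ^2 sin(φ) dρ dφ dθ.

The integrand becomes 11ρ, so

    ∭_E (11sqrt(x^2 + y^2 + z^2)) dV = ∫_{0}^{2π} ∫_{0}^{π/4} ∫_{0}^{3} (11ρ) · ρ^2 sin(φ) dρ dφ dθ.

Inner (ρ): 891sin(φ)/4.
Middle (φ): 891/4 - 891sqrt(2)/8.
Outer (θ): 891π (2 - sqrt(2))/4.

Therefore the triple integral equals 891π (2 - sqrt(2))/4.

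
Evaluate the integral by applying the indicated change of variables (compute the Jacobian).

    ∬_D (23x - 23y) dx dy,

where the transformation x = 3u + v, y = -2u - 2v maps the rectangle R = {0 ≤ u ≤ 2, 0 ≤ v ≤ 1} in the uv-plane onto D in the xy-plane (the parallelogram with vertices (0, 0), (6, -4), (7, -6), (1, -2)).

Compute the Jacobian determinant of (x, y) with respect to (u, v):

    ∂(x,y)/∂(u,v) = | 3  1 | = (3)(-2) - (1)(-2) = -4.
                   | -2  -2 |

Its absolute value is |J| = 4 (the area scaling factor).

Substituting x = 3u + v, y = -2u - 2v into the integrand,

    23x - 23y → 115u + 69v,

so the integral becomes

    ∬_R (115u + 69v) · |J| du dv = ∫_0^2 ∫_0^1 (460u + 276v) dv du.

Inner (v): 460u + 138.
Outer (u): 1196.

Therefore ∬_D (23x - 23y) dx dy = 1196.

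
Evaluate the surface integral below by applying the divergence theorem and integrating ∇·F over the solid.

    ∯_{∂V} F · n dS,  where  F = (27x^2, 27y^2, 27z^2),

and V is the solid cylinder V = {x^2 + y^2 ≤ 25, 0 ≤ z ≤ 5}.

By the divergence theorem,

    ∯_{∂V} F · n dS = ∭_V (∇ · F) dV.

Compute the divergence:
    ∇ · F = ∂F_x/∂x + ∂F_y/∂y + ∂F_z/∂z = 54x + 54y + 54z.

In cylindrical coordinates, x = r cos(θ), y = r sin(θ), z = z, dV = r dr dθ dz, with 0 ≤ r ≤ 5, 0 ≤ θ ≤ 2π, 0 ≤ z ≤ 5.

The integrand, after substitution and multiplying by the volume element, becomes (54sqrt(2)r sin(θ + π/4) + 54z) · r, so

    ∭_V (∇·F) dV = ∫_0^{2π} ∫_0^{5} ∫_0^{5} (54sqrt(2)r sin(θ + π/4) + 54z) · r dz dr dθ.

Inner (z from 0 to 5): 135r (2sqrt(2)r sin(θ + π/4) + 5).
Middle (r from 0 to 5): 11250sqrt(2)sin(θ + π/4) + 16875/2.
Outer (θ from 0 to 2π): 16875π.

Therefore ∯_{∂V} F · n dS = 16875π.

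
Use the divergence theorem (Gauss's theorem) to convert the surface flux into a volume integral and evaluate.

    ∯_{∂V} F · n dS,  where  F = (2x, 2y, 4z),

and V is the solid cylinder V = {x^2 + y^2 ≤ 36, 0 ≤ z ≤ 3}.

By the divergence theorem,

    ∯_{∂V} F · n dS = ∭_V (∇ · F) dV.

Compute the divergence:
    ∇ · F = ∂F_x/∂x + ∂F_y/∂y + ∂F_z/∂z = 2 + 2 + 4 = 8.

In cylindrical coordinates, x = r cos(θ), y = r sin(θ), z = z, dV = r dr dθ dz, with 0 ≤ r ≤ 6, 0 ≤ θ ≤ 2π, 0 ≤ z ≤ 3.

The integrand, after substitution and multiplying by the volume element, becomes (8) · r, so

    ∭_V (∇·F) dV = ∫_0^{2π} ∫_0^{6} ∫_0^{3} (8) · r dz dr dθ.

Inner (z from 0 to 3): 24r.
Middle (r from 0 to 6): 432.
Outer (θ from 0 to 2π): 864π.

Therefore ∯_{∂V} F · n dS = 864π.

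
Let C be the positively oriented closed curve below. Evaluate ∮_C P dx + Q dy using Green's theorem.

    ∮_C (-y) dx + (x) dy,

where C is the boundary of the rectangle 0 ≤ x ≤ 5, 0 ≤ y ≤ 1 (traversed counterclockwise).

Green's theorem converts the closed line integral into a double integral over the enclosed region D:

    ∮_C P dx + Q dy = ∬_D (∂Q/∂x - ∂P/∂y) dA.

Here P = -y, Q = x, so

    ∂Q/∂x = 1,    ∂P/∂y = -1,
    ∂Q/∂x - ∂P/∂y = 2.

D is the region 0 ≤ x ≤ 5, 0 ≤ y ≤ 1. Evaluating the double integral:

    ∬_D (2) dA = ∫_0^{5} ∫_0^{1} (2) dy dx.

Inner (y from 0 to 1): 2.
Outer (x from 0 to 5): 10.

Therefore ∮_C P dx + Q dy = 10.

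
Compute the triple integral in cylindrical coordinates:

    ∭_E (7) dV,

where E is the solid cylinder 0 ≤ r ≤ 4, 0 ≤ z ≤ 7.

In cylindrical coordinates, x = r cos(θ), y = r sin(θ), z = z, and dV = r dr dθ dz.

The integrand becomes 7, so

    ∭_E (7) dV = ∫_{0}^{2π} ∫_{0}^{4} ∫_{0}^{7} (7) · r dz dr dθ.

Inner (z): 49r.
Middle (r from 0 to 4): 392.
Outer (θ): 784π.

Therefore the triple integral equals 784π.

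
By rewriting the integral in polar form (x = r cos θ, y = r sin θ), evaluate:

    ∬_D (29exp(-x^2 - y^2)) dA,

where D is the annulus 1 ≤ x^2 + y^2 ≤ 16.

The region D is 1 ≤ r ≤ 4, 0 ≤ θ ≤ 2π in polar coordinates, where x = r cos(θ), y = r sin(θ), and dA = r dr dθ.

Under the substitution, the integrand becomes 29exp(-r^2), so

    ∬_D (29exp(-x^2 - y^2)) dA = ∫_{0}^{2π} ∫_{1}^{4} (29exp(-r^2)) · r dr dθ.

Inner integral (in r): ∫_{1}^{4} (29exp(-r^2)) · r dr = -(29 - 29exp(15))exp(-16)/2.

Outer integral (in θ): ∫_{0}^{2π} (-(29 - 29exp(15))exp(-16)/2) dθ = -29π (1 - exp(15))exp(-16).

Therefore ∬_D (29exp(-x^2 - y^2)) dA = -29π (1 - exp(15))exp(-16).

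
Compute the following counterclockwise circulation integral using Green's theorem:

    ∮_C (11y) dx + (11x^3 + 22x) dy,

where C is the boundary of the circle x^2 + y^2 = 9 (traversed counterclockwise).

Green's theorem converts the closed line integral into a double integral over the enclosed region D:

    ∮_C P dx + Q dy = ∬_D (∂Q/∂x - ∂P/∂y) dA.

Here P = 11y, Q = 11x^3 + 22x, so

    ∂Q/∂x = 33x^2 + 22,    ∂P/∂y = 11,
    ∂Q/∂x - ∂P/∂y = 33x^2 + 11.

D is the region x^2 + y^2 ≤ 9. Evaluating the double integral:

In polar coordinates (x = r cos θ, y = r sin θ, dA = r dr dθ) the integrand becomes 33r^2cos(θ)^2 + 11, so

    ∬_D (33x^2 + 11) dA = ∫_0^{2π} ∫_0^{3} (33r^2cos(θ)^2 + 11) · r dr dθ.

Inner (r from 0 to 3): 2673cos(θ)^2/4 + 99/2.
Outer (θ from 0 to 2π): 3069π/4.

Therefore ∮_C P dx + Q dy = 3069π/4.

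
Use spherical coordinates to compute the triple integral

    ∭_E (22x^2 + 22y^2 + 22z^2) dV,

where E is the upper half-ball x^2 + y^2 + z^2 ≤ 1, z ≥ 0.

In spherical coordinates, x = ρ sin(φ) cos(θ), y = ρ sin(φ) sin(θ), z = ρ cos(φ), and dV = ρ^2 sin(φ) dρ dφ dθ.

The integrand becomes 22ρ^2, so

    ∭_E (22x^2 + 22y^2 + 22z^2) dV = ∫_{0}^{2π} ∫_{0}^{π/2} ∫_{0}^{1} (22ρ^2) · ρ^2 sin(φ) dρ dφ dθ.

Inner (ρ): 22sin(φ)/5.
Middle (φ): 22/5.
Outer (θ): 44π/5.

Therefore the triple integral equals 44π/5.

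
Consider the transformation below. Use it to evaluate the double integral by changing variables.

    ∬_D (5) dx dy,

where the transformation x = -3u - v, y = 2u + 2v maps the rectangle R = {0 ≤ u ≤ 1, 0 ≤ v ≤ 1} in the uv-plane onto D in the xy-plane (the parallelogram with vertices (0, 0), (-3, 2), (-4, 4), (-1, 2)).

Compute the Jacobian determinant of (x, y) with respect to (u, v):

    ∂(x,y)/∂(u,v) = | -3  -1 | = (-3)(2) - (-1)(2) = -4.
                   | 2  2 |

Its absolute value is |J| = 4 (the area scaling factor).

Substituting x = -3u - v, y = 2u + 2v into the integrand,

    5 → 5,

so the integral becomes

    ∬_R (5) · |J| du dv = ∫_0^1 ∫_0^1 (20) dv du.

Inner (v): 20.
Outer (u): 20.

Therefore ∬_D (5) dx dy = 20.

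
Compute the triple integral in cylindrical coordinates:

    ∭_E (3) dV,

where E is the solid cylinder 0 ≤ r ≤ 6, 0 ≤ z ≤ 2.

In cylindrical coordinates, x = r cos(θ), y = r sin(θ), z = z, and dV = r dr dθ dz.

The integrand becomes 3, so

    ∭_E (3) dV = ∫_{0}^{2π} ∫_{0}^{6} ∫_{0}^{2} (3) · r dz dr dθ.

Inner (z): 6r.
Middle (r from 0 to 6): 108.
Outer (θ): 216π.

Therefore the triple integral equals 216π.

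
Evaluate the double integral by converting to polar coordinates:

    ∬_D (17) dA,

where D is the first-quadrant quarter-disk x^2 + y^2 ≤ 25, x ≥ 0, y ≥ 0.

The region D is 0 ≤ r ≤ 5, 0 ≤ θ ≤ π/2 in polar coordinates, where x = r cos(θ), y = r sin(θ), and dA = r dr dθ.

Under the substitution, the integrand becomes 17, so

    ∬_D (17) dA = ∫_{0}^{π/2} ∫_{0}^{5} (17) · r dr dθ.

Inner integral (in r): ∫_{0}^{5} (17) · r dr = 425/2.

Outer integral (in θ): ∫_{0}^{π/2} (425/2) dθ = 425π/4.

Therefore ∬_D (17) dA = 425π/4.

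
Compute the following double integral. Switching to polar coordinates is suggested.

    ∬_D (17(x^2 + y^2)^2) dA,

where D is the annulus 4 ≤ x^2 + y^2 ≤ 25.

The region D is 2 ≤ r ≤ 5, 0 ≤ θ ≤ 2π in polar coordinates, where x = r cos(θ), y = r sin(θ), and dA = r dr dθ.

Under the substitution, the integrand becomes 17r^4, so

    ∬_D (17(x^2 + y^2)^2) dA = ∫_{0}^{2π} ∫_{2}^{5} (17r^4) · r dr dθ.

Inner integral (in r): ∫_{2}^{5} (17r^4) · r dr = 88179/2.

Outer integral (in θ): ∫_{0}^{2π} (88179/2) dθ = 88179π.

Therefore ∬_D (17(x^2 + y^2)^2) dA = 88179π.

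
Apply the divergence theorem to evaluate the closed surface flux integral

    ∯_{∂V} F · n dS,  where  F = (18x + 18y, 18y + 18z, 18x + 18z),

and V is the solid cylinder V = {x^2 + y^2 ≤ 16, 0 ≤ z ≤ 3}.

By the divergence theorem,

    ∯_{∂V} F · n dS = ∭_V (∇ · F) dV.

Compute the divergence:
    ∇ · F = ∂F_x/∂x + ∂F_y/∂y + ∂F_z/∂z = 18 + 18 + 18 = 54.

In cylindrical coordinates, x = r cos(θ), y = r sin(θ), z = z, dV = r dr dθ dz, with 0 ≤ r ≤ 4, 0 ≤ θ ≤ 2π, 0 ≤ z ≤ 3.

The integrand, after substitution and multiplying by the volume element, becomes (54) · r, so

    ∭_V (∇·F) dV = ∫_0^{2π} ∫_0^{4} ∫_0^{3} (54) · r dz dr dθ.

Inner (z from 0 to 3): 162r.
Middle (r from 0 to 4): 1296.
Outer (θ from 0 to 2π): 2592π.

Therefore ∯_{∂V} F · n dS = 2592π.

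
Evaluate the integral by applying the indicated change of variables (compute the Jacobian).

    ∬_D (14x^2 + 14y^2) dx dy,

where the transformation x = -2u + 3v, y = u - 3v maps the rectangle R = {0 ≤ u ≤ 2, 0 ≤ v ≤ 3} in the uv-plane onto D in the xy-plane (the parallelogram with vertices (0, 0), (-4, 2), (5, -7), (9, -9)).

Compute the Jacobian determinant of (x, y) with respect to (u, v):

    ∂(x,y)/∂(u,v) = | -2  3 | = (-2)(-3) - (3)(1) = 3.
                   | 1  -3 |

Its absolute value is |J| = 3 (the area scaling factor).

Substituting x = -2u + 3v, y = u - 3v into the integrand,

    14x^2 + 14y^2 → 70u^2 - 252u v + 252v^2,

so the integral becomes

    ∬_R (70u^2 - 252u v + 252v^2) · |J| du dv = ∫_0^2 ∫_0^3 (210u^2 - 756u v + 756v^2) dv du.

Inner (v): 630u^2 - 3402u + 6804.
Outer (u): 8484.

Therefore ∬_D (14x^2 + 14y^2) dx dy = 8484.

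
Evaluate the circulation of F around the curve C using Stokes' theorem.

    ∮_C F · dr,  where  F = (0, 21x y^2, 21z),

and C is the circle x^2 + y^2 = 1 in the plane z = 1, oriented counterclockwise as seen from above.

Let S be the flat disk x^2 + y^2 ≤ 1 in the plane z = 1, with upward unit normal n̂ = ẑ. By Stokes' theorem,

    ∮_C F · dr = ∬_S (∇ × F) · n̂ dS = ∬_D (curl F)_z dA,

where D is the disk x^2 + y^2 ≤ 1.

Compute the curl of F = (0, 21x y^2, 21z):
    (∇ × F)_x = ∂F_z/∂y - ∂F_y/∂z = 0,
    (∇ × F)_y = ∂F_x/∂z - ∂F_z/∂x = 0,
    (∇ × F)_z = ∂F_y/∂x - ∂F_x/∂y = 21y^2.

On z = 1, (curl F)_z = 21y^2.

Convert to polar (x = r cos θ, y = r sin θ, dA = r dr dθ); the integrand becomes 21r^2sin(θ)^2, so

    ∬_D (curl F)_z dA = ∫_0^{2π} ∫_0^{1} (21r^2sin(θ)^2) · r dr dθ.

Inner (r from 0 to 1): 21sin(θ)^2/4.
Outer (θ from 0 to 2π): 21π/4.

Therefore ∮_C F · dr = 21π/4.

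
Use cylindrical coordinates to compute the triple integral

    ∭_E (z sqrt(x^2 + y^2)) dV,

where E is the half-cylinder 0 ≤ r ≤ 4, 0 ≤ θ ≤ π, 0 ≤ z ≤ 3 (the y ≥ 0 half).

In cylindrical coordinates, x = r cos(θ), y = r sin(θ), z = z, and dV = r dr dθ dz.

The integrand becomes r z, so

    ∭_E (z sqrt(x^2 + y^2)) dV = ∫_{0}^{π} ∫_{0}^{4} ∫_{0}^{3} (r z) · r dz dr dθ.

Inner (z): 9r^2/2.
Middle (r from 0 to 4): 96.
Outer (θ): 96π.

Therefore the triple integral equals 96π.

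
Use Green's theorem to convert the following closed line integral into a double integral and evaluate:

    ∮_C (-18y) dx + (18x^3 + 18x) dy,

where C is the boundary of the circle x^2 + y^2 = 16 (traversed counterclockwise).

Green's theorem converts the closed line integral into a double integral over the enclosed region D:

    ∮_C P dx + Q dy = ∬_D (∂Q/∂x - ∂P/∂y) dA.

Here P = -18y, Q = 18x^3 + 18x, so

    ∂Q/∂x = 54x^2 + 18,    ∂P/∂y = -18,
    ∂Q/∂x - ∂P/∂y = 54x^2 + 36.

D is the region x^2 + y^2 ≤ 16. Evaluating the double integral:

In polar coordinates (x = r cos θ, y = r sin θ, dA = r dr dθ) the integrand becomes 54r^2cos(θ)^2 + 36, so

    ∬_D (54x^2 + 36) dA = ∫_0^{2π} ∫_0^{4} (54r^2cos(θ)^2 + 36) · r dr dθ.

Inner (r from 0 to 4): 3456cos(θ)^2 + 288.
Outer (θ from 0 to 2π): 4032π.

Therefore ∮_C P dx + Q dy = 4032π.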